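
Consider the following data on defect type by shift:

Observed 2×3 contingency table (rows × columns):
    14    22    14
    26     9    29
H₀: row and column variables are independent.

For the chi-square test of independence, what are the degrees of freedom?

df = (r−1)(c−1) = (2−1)·(3−1) = 2

degrees of freedom = 2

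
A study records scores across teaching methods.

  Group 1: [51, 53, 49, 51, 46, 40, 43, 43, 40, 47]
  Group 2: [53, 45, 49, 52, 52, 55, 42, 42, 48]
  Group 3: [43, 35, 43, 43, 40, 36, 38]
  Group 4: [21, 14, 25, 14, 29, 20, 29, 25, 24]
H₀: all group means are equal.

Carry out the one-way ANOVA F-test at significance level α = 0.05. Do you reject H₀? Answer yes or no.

reject H₀: yes

Group means [46.30, 48.67, 39.71, 22.33], grand mean 39.429
SSB = Σnᵢ(x̄ᵢ−x̄)² = 3871.043; SSW = ΣΣ(x−x̄ᵢ)² = 705.529
MSB = 3871.043/3 = 1290.3476; MSW = 705.529/31 = 22.7590
F = MSB/MSW = 56.6962
df = (3, 31)
p-value (upper-tail) = 0.00000
At α=0.05: p < α → reject H₀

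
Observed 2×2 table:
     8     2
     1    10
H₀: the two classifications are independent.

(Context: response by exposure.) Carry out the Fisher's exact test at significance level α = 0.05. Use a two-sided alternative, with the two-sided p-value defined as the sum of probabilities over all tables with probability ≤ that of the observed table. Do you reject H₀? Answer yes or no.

Margins: r₁=10, r₂=11, c₁=9, c₂=12, n=21
p_obs = C(10,8)·C(11,1)/C(21,9); sum pmf over tables with pmf ≤ p_obs
p-value (two-sided) = 0.00191
At α=0.05: p < α → reject H₀

reject H₀: yes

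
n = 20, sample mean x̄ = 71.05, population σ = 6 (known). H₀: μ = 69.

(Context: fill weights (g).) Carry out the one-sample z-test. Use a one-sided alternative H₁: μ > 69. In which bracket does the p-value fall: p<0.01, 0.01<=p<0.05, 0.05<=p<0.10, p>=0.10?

p-value bracket: 0.05<=p<0.10

SE = σ/√n = 6/√20 = 1.3416
z = (x̄−μ₀)/SE = (71.05−69)/1.3416 = 1.5280
p-value (one-sided, H₁ greater) = 0.06326
→ bracket: 0.05<=p<0.10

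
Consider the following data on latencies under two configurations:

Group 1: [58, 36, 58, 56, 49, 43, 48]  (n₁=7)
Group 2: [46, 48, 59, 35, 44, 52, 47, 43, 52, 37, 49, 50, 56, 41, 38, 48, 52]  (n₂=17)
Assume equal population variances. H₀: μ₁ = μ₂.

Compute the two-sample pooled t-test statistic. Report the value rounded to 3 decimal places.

test statistic = 0.886

x̄₁=49.714, s₁=8.301, n₁=7
x̄₂=46.882, s₂=6.623, n₂=17
s_p² = [6·8.301² + 16·6.623²]/22 = 50.6906
SE = √(s_p²·(1/7+1/17)) = 3.1974
t = (49.714−46.882)/3.1974 = 0.8857
df = 22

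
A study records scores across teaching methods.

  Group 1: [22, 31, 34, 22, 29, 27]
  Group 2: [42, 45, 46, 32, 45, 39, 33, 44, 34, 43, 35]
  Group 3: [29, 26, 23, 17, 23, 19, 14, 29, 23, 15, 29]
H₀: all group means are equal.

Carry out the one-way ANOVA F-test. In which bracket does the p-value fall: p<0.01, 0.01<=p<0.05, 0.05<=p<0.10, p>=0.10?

p-value bracket: p<0.01

Group means [27.50, 39.82, 22.45], grand mean 30.357
SSB = Σnᵢ(x̄ᵢ−x̄)² = 1720.565; SSW = ΣΣ(x−x̄ᵢ)² = 717.864
MSB = 1720.565/2 = 860.2825; MSW = 717.864/25 = 28.7145
F = MSB/MSW = 29.9598
df = (2, 25)
p-value (upper-tail) = 0.00000
→ bracket: p<0.01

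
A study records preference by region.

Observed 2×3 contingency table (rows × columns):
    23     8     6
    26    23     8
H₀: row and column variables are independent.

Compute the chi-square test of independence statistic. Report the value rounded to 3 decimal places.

test statistic = 3.637

Row totals [37, 57], col totals [49, 31, 14], n=94
χ² = (23−19.29)²/19.29 + (8−12.20)²/12.20 + (6−5.51)²/5.51 + (26−29.71)²/29.71 + (23−18.80)²/18.80 + (8−8.49)²/8.49 = 3.6368
df = 2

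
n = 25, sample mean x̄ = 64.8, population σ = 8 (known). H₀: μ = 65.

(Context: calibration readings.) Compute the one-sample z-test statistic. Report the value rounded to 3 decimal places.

test statistic = -0.125

SE = σ/√n = 8/√25 = 1.6000
z = (x̄−μ₀)/SE = (64.8−65)/1.6000 = -0.1250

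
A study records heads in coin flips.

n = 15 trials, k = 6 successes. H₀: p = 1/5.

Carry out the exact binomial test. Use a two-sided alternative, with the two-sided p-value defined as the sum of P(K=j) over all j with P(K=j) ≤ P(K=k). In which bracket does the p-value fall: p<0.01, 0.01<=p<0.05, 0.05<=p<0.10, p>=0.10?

Exact binomial: n=15, k=6, p₀=1/5=0.2000
P(X=j) = C(n,j)·p₀^j·(1−p₀)^(n−j); p = Σ P(X=j) over j with P(X=j) ≤ P(X=6)
p-value (two-sided) = 0.09624
→ bracket: 0.05<=p<0.10

p-value bracket: 0.05<=p<0.10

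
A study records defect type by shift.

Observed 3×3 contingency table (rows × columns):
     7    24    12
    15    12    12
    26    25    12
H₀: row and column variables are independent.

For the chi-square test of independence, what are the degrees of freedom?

degrees of freedom = 4

df = (r−1)(c−1) = (3−1)·(3−1) = 4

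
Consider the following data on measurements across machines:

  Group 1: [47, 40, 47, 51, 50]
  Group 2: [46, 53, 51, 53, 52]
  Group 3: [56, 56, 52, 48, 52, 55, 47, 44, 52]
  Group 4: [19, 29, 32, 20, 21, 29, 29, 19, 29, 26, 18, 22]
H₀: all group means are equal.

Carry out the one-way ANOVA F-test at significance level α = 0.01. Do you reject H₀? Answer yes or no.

reject H₀: yes

Group means [47.00, 51.00, 51.33, 24.42], grand mean 40.161
SSB = Σnᵢ(x̄ᵢ−x̄)² = 4919.277; SSW = ΣΣ(x−x̄ᵢ)² = 530.917
MSB = 4919.277/3 = 1639.7590; MSW = 530.917/27 = 19.6636
F = MSB/MSW = 83.3907
df = (3, 27)
p-value (upper-tail) = 0.00000
At α=0.01: p < α → reject H₀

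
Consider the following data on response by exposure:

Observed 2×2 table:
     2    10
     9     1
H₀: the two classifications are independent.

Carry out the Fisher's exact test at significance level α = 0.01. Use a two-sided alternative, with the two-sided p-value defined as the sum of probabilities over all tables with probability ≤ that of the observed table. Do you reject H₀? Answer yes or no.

Margins: r₁=12, r₂=10, c₁=11, c₂=11, n=22
p_obs = C(12,2)·C(10,9)/C(22,11); sum pmf over tables with pmf ≤ p_obs
p-value (two-sided) = 0.00191
At α=0.01: p < α → reject H₀

reject H₀: yes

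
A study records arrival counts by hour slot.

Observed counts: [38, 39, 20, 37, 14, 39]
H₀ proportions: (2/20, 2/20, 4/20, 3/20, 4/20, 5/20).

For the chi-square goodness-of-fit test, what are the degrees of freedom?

df = k − 1 = 6 − 1 = 5

degrees of freedom = 5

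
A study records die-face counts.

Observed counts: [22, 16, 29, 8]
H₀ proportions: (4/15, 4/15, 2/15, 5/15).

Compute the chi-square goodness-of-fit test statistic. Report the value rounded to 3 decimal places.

test statistic = 48.660

n = 75; E_i = n·p_i = [20.00, 20.00, 10.00, 25.00]
χ² = (22−20.00)²/20.00 + (16−20.00)²/20.00 + (29−10.00)²/10.00 + (8−25.00)²/25.00 = 48.6600
df = 3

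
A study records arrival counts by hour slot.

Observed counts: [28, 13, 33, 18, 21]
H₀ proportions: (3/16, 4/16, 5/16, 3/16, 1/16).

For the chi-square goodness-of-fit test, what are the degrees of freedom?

degrees of freedom = 4

df = k − 1 = 5 − 1 = 4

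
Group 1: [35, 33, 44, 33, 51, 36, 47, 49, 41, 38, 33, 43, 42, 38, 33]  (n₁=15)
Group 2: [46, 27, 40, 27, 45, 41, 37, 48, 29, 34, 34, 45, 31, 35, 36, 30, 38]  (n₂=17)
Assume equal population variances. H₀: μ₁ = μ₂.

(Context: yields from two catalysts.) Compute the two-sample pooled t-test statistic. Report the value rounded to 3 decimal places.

x̄₁=39.733, s₁=6.123, n₁=15
x̄₂=36.647, s₂=6.736, n₂=17
s_p² = [14·6.123² + 16·6.736²]/30 = 41.6939
SE = √(s_p²·(1/15+1/17)) = 2.2874
t = (39.733−36.647)/2.2874 = 1.3493
df = 30

test statistic = 1.349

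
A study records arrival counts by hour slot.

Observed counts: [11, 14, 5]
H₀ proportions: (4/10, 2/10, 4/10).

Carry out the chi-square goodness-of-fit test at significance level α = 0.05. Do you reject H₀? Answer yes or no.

n = 30; E_i = n·p_i = [12.00, 6.00, 12.00]
χ² = (11−12.00)²/12.00 + (14−6.00)²/6.00 + (5−12.00)²/12.00 = 14.8333
df = 2
p-value (upper-tail) = 0.00060
At α=0.05: p < α → reject H₀

reject H₀: yes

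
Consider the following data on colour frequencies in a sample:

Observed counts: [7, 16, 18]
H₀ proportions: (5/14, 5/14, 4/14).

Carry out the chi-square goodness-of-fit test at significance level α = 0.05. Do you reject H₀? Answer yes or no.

n = 41; E_i = n·p_i = [14.64, 14.64, 11.71]
χ² = (7−14.64)²/14.64 + (16−14.64)²/14.64 + (18−11.71)²/11.71 = 7.4878
df = 2
p-value (upper-tail) = 0.02366
At α=0.05: p < α → reject H₀

reject H₀: yes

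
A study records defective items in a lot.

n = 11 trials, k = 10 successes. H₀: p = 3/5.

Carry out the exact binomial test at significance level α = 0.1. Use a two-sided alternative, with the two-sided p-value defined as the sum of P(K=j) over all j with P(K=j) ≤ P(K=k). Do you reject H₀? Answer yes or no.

Exact binomial: n=11, k=10, p₀=3/5=0.6000
P(X=j) = C(n,j)·p₀^j·(1−p₀)^(n−j); p = Σ P(X=j) over j with P(X=j) ≤ P(X=10)
p-value (two-sided) = 0.05951
At α=0.1: p < α → reject H₀

reject H₀: yes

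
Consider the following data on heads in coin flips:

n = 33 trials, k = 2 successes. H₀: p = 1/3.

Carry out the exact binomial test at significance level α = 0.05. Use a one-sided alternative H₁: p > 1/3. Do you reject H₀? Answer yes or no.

Exact binomial: n=33, k=2, p₀=1/3=0.3333
P(X≥2) from Σ C(n,i)·p₀^i·(1−p₀)^(n−i)
p-value (one-sided, H₁ greater) = 0.99997
At α=0.05: p ≥ α → fail to reject H₀

reject H₀: no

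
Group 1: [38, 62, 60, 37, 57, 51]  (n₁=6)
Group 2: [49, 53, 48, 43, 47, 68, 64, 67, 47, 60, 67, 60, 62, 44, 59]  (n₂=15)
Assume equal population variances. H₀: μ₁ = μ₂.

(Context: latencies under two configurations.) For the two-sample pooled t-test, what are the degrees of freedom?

df = n₁ + n₂ − 2 = 6 + 15 − 2 = 19

degrees of freedom = 19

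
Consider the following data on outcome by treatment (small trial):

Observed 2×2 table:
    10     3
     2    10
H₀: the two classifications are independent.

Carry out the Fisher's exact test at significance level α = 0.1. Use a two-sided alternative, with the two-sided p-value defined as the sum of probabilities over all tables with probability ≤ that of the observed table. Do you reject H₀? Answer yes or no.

Margins: r₁=13, r₂=12, c₁=12, c₂=13, n=25
p_obs = C(13,10)·C(12,2)/C(25,12); sum pmf over tables with pmf ≤ p_obs
p-value (two-sided) = 0.00483
At α=0.1: p < α → reject H₀

reject H₀: yes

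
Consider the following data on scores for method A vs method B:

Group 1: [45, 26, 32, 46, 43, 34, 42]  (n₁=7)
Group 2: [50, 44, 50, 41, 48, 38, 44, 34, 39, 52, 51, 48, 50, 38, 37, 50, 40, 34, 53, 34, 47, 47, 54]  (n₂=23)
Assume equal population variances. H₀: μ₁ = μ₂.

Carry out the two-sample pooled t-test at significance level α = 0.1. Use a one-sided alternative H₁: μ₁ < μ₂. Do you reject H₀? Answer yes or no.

x̄₁=38.286, s₁=7.631, n₁=7
x̄₂=44.478, s₂=6.584, n₂=23
s_p² = [6·7.631² + 22·6.584²]/28 = 46.5417
SE = √(s_p²·(1/7+1/23)) = 2.9449
t = (38.286−44.478)/2.9449 = -2.1028
df = 28
p-value (one-sided, H₁ less) = 0.02230
At α=0.1: p < α → reject H₀

reject H₀: yes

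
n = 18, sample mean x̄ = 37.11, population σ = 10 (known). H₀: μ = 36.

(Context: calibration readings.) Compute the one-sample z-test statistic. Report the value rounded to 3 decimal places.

test statistic = 0.471

SE = σ/√n = 10/√18 = 2.3570
z = (x̄−μ₀)/SE = (37.11−36)/2.3570 = 0.4709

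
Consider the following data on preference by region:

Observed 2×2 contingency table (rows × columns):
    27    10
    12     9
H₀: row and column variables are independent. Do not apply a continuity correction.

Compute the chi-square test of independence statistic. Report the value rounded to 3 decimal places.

test statistic = 1.524

Row totals [37, 21], col totals [39, 19], n=58
χ² = (27−24.88)²/24.88 + (10−12.12)²/12.12 + (12−14.12)²/14.12 + (9−6.88)²/6.88 = 1.5240
df = 1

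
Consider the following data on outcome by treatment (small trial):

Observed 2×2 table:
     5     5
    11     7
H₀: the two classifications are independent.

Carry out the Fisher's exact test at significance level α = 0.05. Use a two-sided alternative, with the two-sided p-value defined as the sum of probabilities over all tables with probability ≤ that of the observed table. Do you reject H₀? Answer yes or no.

Margins: r₁=10, r₂=18, c₁=16, c₂=12, n=28
p_obs = C(10,5)·C(18,11)/C(28,16); sum pmf over tables with pmf ≤ p_obs
p-value (two-sided) = 0.69794
At α=0.05: p ≥ α → fail to reject H₀

reject H₀: no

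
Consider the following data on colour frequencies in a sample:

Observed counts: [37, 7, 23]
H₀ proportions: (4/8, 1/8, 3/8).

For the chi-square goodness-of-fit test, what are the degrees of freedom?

df = k − 1 = 3 − 1 = 2

degrees of freedom = 2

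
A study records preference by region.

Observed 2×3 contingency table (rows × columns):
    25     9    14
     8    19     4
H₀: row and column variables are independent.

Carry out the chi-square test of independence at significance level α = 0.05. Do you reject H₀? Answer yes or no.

reject H₀: yes

Row totals [48, 31], col totals [33, 28, 18], n=79
χ² = (25−20.05)²/20.05 + (9−17.01)²/17.01 + (14−10.94)²/10.94 + (8−12.95)²/12.95 + (19−10.99)²/10.99 + (4−7.06)²/7.06 = 14.9171
df = 2
p-value (upper-tail) = 0.00058
At α=0.05: p < α → reject H₀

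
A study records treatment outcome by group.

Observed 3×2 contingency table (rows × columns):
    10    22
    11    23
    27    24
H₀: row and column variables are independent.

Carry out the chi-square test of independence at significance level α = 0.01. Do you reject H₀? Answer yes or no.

Row totals [32, 34, 51], col totals [48, 69], n=117
χ² = (10−13.13)²/13.13 + (22−18.87)²/18.87 + (11−13.95)²/13.95 + (23−20.05)²/20.05 + (27−20.92)²/20.92 + (24−30.08)²/30.08 = 5.3137
df = 2
p-value (upper-tail) = 0.07017
At α=0.01: p ≥ α → fail to reject H₀

reject H₀: no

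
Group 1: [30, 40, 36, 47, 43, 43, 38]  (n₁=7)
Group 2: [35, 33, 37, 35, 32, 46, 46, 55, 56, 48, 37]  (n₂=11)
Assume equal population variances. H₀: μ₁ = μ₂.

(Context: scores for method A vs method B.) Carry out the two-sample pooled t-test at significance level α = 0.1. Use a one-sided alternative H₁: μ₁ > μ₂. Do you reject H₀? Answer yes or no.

x̄₁=39.571, s₁=5.563, n₁=7
x̄₂=41.818, s₂=8.727, n₂=11
s_p² = [6·5.563² + 10·8.727²]/16 = 59.2094
SE = √(s_p²·(1/7+1/11)) = 3.7204
t = (39.571−41.818)/3.7204 = -0.6039
df = 16
p-value (one-sided, H₁ greater) = 0.72281
At α=0.1: p ≥ α → fail to reject H₀

reject H₀: no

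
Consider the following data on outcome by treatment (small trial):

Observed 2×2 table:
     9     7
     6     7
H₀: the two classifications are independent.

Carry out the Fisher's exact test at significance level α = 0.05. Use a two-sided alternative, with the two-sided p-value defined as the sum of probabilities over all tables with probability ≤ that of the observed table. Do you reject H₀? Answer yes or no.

reject H₀: no

Margins: r₁=16, r₂=13, c₁=15, c₂=14, n=29
p_obs = C(16,9)·C(13,6)/C(29,15); sum pmf over tables with pmf ≤ p_obs
p-value (two-sided) = 0.71525
At α=0.05: p ≥ α → fail to reject H₀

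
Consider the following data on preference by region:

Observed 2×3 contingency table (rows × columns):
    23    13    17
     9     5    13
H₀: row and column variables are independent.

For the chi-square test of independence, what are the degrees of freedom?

degrees of freedom = 2

df = (r−1)(c−1) = (2−1)·(3−1) = 2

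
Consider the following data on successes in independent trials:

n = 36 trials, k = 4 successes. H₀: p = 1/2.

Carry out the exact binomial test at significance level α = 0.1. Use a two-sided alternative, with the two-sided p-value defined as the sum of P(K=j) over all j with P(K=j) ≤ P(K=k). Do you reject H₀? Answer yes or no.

Exact binomial: n=36, k=4, p₀=1/2=0.5000
P(X=j) = C(n,j)·p₀^j·(1−p₀)^(n−j); p = Σ P(X=j) over j with P(X=j) ≤ P(X=4)
p-value (two-sided) = 0.00000
At α=0.1: p < α → reject H₀

reject H₀: yes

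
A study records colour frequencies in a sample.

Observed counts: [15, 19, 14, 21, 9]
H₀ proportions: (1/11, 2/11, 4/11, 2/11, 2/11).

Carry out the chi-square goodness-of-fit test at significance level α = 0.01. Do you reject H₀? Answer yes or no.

reject H₀: yes

n = 78; E_i = n·p_i = [7.09, 14.18, 28.36, 14.18, 14.18]
χ² = (15−7.09)²/7.09 + (19−14.18)²/14.18 + (14−28.36)²/28.36 + (21−14.18)²/14.18 + (9−14.18)²/14.18 = 22.9038
df = 4
p-value (upper-tail) = 0.00013
At α=0.01: p < α → reject H₀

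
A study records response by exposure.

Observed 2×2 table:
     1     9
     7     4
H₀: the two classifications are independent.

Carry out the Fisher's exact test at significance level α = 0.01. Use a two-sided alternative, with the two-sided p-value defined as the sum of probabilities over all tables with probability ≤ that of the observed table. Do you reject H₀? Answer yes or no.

Margins: r₁=10, r₂=11, c₁=8, c₂=13, n=21
p_obs = C(10,1)·C(11,7)/C(21,8); sum pmf over tables with pmf ≤ p_obs
p-value (two-sided) = 0.02374
At α=0.01: p ≥ α → fail to reject H₀

reject H₀: no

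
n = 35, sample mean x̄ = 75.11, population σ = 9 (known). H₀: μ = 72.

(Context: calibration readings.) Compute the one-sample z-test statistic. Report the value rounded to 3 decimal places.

SE = σ/√n = 9/√35 = 1.5213
z = (x̄−μ₀)/SE = (75.11−72)/1.5213 = 2.0443

test statistic = 2.044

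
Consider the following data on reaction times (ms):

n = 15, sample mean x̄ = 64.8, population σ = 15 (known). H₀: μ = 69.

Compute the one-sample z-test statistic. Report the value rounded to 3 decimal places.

test statistic = -1.084

SE = σ/√n = 15/√15 = 3.8730
z = (x̄−μ₀)/SE = (64.8−69)/3.8730 = -1.0844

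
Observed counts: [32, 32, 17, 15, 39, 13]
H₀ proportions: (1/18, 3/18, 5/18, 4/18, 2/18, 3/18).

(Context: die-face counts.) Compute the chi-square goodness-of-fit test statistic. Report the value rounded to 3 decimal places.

n = 148; E_i = n·p_i = [8.22, 24.67, 41.11, 32.89, 16.44, 24.67]
χ² = (32−8.22)²/8.22 + (32−24.67)²/24.67 + (17−41.11)²/41.11 + (15−32.89)²/32.89 + (39−16.44)²/16.44 + (13−24.67)²/24.67 = 131.2696
df = 5

test statistic = 131.270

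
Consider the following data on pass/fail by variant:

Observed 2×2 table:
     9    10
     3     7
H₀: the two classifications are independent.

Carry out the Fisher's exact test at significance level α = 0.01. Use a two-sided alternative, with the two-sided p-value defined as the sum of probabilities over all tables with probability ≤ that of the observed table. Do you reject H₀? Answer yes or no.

reject H₀: no

Margins: r₁=19, r₂=10, c₁=12, c₂=17, n=29
p_obs = C(19,9)·C(10,3)/C(29,12); sum pmf over tables with pmf ≤ p_obs
p-value (two-sided) = 0.44948
At α=0.01: p ≥ α → fail to reject H₀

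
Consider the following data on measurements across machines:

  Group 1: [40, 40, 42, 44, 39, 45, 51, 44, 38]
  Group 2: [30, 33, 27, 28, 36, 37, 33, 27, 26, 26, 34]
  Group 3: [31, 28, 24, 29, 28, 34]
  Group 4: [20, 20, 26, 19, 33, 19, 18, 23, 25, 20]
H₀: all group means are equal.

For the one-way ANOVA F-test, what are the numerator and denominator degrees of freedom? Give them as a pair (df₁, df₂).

degrees of freedom = [3, 32]

k = 4 groups, N = 36 total
df = (k−1, N−k) = (4−1, 36−4) = (3, 32)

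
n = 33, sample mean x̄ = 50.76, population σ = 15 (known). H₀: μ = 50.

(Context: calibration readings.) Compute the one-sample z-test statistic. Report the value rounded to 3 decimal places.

SE = σ/√n = 15/√33 = 2.6112
z = (x̄−μ₀)/SE = (50.76−50)/2.6112 = 0.2911

test statistic = 0.291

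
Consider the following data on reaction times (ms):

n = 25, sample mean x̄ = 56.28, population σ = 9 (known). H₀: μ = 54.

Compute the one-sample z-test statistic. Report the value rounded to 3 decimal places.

SE = σ/√n = 9/√25 = 1.8000
z = (x̄−μ₀)/SE = (56.28−54)/1.8000 = 1.2667

test statistic = 1.267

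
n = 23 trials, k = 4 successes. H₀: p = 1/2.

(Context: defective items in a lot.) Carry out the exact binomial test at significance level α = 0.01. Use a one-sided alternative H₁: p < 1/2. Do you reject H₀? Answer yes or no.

Exact binomial: n=23, k=4, p₀=1/2=0.5000
P(X≤4) from Σ C(n,i)·p₀^i·(1−p₀)^(n−i)
p-value (one-sided, H₁ less) = 0.00130
At α=0.01: p < α → reject H₀

reject H₀: yes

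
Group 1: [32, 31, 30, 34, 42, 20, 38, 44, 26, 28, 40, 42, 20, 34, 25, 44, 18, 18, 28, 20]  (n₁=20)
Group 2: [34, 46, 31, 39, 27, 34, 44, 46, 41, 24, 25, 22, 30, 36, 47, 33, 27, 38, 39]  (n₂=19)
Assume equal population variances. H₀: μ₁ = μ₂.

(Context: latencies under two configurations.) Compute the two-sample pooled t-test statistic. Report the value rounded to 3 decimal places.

test statistic = -1.557

x̄₁=30.700, s₁=8.909, n₁=20
x̄₂=34.895, s₂=7.852, n₂=19
s_p² = [19·8.909² + 18·7.852²]/37 = 70.7565
SE = √(s_p²·(1/20+1/19)) = 2.6948
t = (30.700−34.895)/2.6948 = -1.5566
df = 37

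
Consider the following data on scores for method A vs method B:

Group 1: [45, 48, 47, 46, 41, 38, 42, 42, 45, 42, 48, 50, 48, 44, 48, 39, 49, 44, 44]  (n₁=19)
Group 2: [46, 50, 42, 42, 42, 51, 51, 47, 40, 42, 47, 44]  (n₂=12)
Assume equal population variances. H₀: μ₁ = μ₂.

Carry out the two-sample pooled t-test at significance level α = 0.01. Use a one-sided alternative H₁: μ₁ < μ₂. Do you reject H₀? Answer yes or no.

reject H₀: no

x̄₁=44.737, s₁=3.429, n₁=19
x̄₂=45.333, s₂=3.892, n₂=12
s_p² = [18·3.429² + 11·3.892²]/29 = 13.0466
SE = √(s_p²·(1/19+1/12)) = 1.3319
t = (44.737−45.333)/1.3319 = -0.4479
df = 29
p-value (one-sided, H₁ less) = 0.32879
At α=0.01: p ≥ α → fail to reject H₀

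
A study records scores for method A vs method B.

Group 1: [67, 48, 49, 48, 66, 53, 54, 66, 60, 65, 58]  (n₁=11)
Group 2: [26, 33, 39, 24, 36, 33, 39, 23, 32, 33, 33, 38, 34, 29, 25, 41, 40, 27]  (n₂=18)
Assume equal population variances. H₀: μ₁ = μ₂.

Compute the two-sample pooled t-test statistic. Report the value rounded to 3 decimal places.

test statistic = 10.086

x̄₁=57.636, s₁=7.632, n₁=11
x̄₂=32.500, s₂=5.752, n₂=18
s_p² = [10·7.632² + 17·5.752²]/27 = 42.4091
SE = √(s_p²·(1/11+1/18)) = 2.4923
t = (57.636−32.500)/2.4923 = 10.0857
df = 27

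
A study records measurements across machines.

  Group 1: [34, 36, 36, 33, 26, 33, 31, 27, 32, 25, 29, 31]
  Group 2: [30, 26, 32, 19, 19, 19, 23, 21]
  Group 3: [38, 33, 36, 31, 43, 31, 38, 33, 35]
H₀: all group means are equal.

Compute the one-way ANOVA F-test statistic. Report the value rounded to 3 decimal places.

Group means [31.08, 23.62, 35.33], grand mean 30.345
SSB = Σnᵢ(x̄ᵢ−x̄)² = 591.760; SSW = ΣΣ(x−x̄ᵢ)² = 458.792
MSB = 591.760/2 = 295.8800; MSW = 458.792/26 = 17.6458
F = MSB/MSW = 16.7677
df = (2, 26)

test statistic = 16.768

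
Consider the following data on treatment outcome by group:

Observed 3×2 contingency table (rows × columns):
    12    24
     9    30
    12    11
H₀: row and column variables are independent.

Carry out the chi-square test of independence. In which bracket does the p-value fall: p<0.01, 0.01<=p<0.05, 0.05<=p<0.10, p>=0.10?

Row totals [36, 39, 23], col totals [33, 65], n=98
χ² = (12−12.12)²/12.12 + (24−23.88)²/23.88 + (9−13.13)²/13.13 + (30−25.87)²/25.87 + (12−7.74)²/7.74 + (11−15.26)²/15.26 = 5.4873
df = 2
p-value (upper-tail) = 0.06434
→ bracket: 0.05<=p<0.10

p-value bracket: 0.05<=p<0.10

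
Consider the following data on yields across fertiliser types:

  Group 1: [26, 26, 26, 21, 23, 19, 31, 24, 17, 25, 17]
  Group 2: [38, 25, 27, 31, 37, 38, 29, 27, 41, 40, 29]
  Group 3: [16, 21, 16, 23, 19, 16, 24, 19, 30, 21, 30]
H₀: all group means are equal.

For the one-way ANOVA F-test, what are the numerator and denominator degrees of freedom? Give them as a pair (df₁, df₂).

degrees of freedom = [2, 30]

k = 3 groups, N = 33 total
df = (k−1, N−k) = (3−1, 33−3) = (2, 30)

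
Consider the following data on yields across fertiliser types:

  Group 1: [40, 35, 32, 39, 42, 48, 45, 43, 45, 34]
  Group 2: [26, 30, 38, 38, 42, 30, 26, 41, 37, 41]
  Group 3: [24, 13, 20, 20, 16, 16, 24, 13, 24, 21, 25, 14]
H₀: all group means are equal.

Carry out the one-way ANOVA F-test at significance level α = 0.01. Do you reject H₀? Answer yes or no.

reject H₀: yes

Group means [40.30, 34.90, 19.17], grand mean 30.688
SSB = Σnᵢ(x̄ᵢ−x̄)² = 2694.208; SSW = ΣΣ(x−x̄ᵢ)² = 838.667
MSB = 2694.208/2 = 1347.1042; MSW = 838.667/29 = 28.9195
F = MSB/MSW = 46.5811
df = (2, 29)
p-value (upper-tail) = 0.00000
At α=0.01: p < α → reject H₀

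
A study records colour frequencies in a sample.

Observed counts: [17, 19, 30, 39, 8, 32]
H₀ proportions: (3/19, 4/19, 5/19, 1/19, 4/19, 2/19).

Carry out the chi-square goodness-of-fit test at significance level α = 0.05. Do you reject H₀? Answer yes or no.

reject H₀: yes

n = 145; E_i = n·p_i = [22.89, 30.53, 38.16, 7.63, 30.53, 15.26]
χ² = (17−22.89)²/22.89 + (19−30.53)²/30.53 + (30−38.16)²/38.16 + (39−7.63)²/7.63 + (8−30.53)²/30.53 + (32−15.26)²/15.26 = 171.5247
df = 5
p-value (upper-tail) = 0.00000
At α=0.05: p < α → reject H₀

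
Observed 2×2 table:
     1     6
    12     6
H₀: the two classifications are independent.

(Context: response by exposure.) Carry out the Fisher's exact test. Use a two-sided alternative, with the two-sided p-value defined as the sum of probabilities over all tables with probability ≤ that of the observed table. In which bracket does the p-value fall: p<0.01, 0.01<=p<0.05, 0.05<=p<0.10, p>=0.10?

p-value bracket: 0.01<=p<0.05

Margins: r₁=7, r₂=18, c₁=13, c₂=12, n=25
p_obs = C(7,1)·C(18,12)/C(25,13); sum pmf over tables with pmf ≤ p_obs
p-value (two-sided) = 0.03021
→ bracket: 0.01<=p<0.05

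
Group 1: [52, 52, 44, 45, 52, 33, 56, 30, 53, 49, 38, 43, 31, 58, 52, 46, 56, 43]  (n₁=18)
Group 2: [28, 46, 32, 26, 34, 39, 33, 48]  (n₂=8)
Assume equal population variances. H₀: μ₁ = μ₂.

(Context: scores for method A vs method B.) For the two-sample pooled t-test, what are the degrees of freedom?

degrees of freedom = 24

df = n₁ + n₂ − 2 = 18 + 8 − 2 = 24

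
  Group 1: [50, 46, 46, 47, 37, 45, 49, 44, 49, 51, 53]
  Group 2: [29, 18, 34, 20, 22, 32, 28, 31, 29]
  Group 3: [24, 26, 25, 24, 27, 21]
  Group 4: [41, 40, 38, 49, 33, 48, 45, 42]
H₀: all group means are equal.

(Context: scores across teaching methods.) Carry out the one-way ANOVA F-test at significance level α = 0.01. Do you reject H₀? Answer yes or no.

reject H₀: yes

Group means [47.00, 27.00, 24.50, 42.00], grand mean 36.559
SSB = Σnᵢ(x̄ᵢ−x̄)² = 3130.882; SSW = ΣΣ(x−x̄ᵢ)² = 655.500
MSB = 3130.882/3 = 1043.6275; MSW = 655.500/30 = 21.8500
F = MSB/MSW = 47.7633
df = (3, 30)
p-value (upper-tail) = 0.00000
At α=0.01: p < α → reject H₀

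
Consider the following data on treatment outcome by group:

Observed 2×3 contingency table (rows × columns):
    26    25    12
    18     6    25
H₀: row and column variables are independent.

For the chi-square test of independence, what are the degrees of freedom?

degrees of freedom = 2

df = (r−1)(c−1) = (2−1)·(3−1) = 2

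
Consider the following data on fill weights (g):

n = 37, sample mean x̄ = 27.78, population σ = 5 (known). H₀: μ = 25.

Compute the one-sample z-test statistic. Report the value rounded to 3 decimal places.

SE = σ/√n = 5/√37 = 0.8220
z = (x̄−μ₀)/SE = (27.78−25)/0.8220 = 3.3820

test statistic = 3.382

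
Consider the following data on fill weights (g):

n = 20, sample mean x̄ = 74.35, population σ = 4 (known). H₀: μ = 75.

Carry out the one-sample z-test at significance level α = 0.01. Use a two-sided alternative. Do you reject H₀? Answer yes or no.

reject H₀: no

SE = σ/√n = 4/√20 = 0.8944
z = (x̄−μ₀)/SE = (74.35−75)/0.8944 = -0.7267
p-value (two-sided) = 0.46740
At α=0.01: p ≥ α → fail to reject H₀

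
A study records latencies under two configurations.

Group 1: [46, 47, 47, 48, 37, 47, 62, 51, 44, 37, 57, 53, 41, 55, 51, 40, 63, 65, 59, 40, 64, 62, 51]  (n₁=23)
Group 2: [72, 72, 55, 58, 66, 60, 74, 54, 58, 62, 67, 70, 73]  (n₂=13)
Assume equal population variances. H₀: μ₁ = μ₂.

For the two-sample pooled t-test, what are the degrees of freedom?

degrees of freedom = 34

df = n₁ + n₂ − 2 = 23 + 13 − 2 = 34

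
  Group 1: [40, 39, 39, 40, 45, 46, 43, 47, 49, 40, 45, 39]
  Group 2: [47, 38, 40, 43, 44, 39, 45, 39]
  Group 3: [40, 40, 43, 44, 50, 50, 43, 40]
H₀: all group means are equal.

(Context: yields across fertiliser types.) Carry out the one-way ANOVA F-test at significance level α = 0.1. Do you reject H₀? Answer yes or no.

Group means [42.67, 41.88, 43.75], grand mean 42.750
SSB = Σnᵢ(x̄ᵢ−x̄)² = 14.208; SSW = ΣΣ(x−x̄ᵢ)² = 341.042
MSB = 14.208/2 = 7.1042; MSW = 341.042/25 = 13.6417
F = MSB/MSW = 0.5208
df = (2, 25)
p-value (upper-tail) = 0.60037
At α=0.1: p ≥ α → fail to reject H₀

reject H₀: no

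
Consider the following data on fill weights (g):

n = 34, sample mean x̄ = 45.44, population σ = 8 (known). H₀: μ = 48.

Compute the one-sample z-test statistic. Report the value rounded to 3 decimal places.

test statistic = -1.866

SE = σ/√n = 8/√34 = 1.3720
z = (x̄−μ₀)/SE = (45.44−48)/1.3720 = -1.8659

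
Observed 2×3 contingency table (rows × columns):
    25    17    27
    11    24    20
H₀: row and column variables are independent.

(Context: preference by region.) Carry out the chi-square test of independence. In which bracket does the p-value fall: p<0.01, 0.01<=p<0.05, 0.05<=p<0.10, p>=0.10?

Row totals [69, 55], col totals [36, 41, 47], n=124
χ² = (25−20.03)²/20.03 + (17−22.81)²/22.81 + (27−26.15)²/26.15 + (11−15.97)²/15.97 + (24−18.19)²/18.19 + (20−20.85)²/20.85 = 6.1803
df = 2
p-value (upper-tail) = 0.04550
→ bracket: 0.01<=p<0.05

p-value bracket: 0.01<=p<0.05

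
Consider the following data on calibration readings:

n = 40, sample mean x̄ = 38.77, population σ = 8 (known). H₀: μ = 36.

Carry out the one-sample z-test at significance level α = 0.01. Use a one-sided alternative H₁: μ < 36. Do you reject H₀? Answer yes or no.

reject H₀: no

SE = σ/√n = 8/√40 = 1.2649
z = (x̄−μ₀)/SE = (38.77−36)/1.2649 = 2.1899
p-value (one-sided, H₁ less) = 0.98573
At α=0.01: p ≥ α → fail to reject H₀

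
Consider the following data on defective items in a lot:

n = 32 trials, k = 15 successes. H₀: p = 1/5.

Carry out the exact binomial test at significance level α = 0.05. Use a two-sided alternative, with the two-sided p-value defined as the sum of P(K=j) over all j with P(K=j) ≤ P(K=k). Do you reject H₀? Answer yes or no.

Exact binomial: n=32, k=15, p₀=1/5=0.2000
P(X=j) = C(n,j)·p₀^j·(1−p₀)^(n−j); p = Σ P(X=j) over j with P(X=j) ≤ P(X=15)
p-value (two-sided) = 0.00056
At α=0.05: p < α → reject H₀

reject H₀: yes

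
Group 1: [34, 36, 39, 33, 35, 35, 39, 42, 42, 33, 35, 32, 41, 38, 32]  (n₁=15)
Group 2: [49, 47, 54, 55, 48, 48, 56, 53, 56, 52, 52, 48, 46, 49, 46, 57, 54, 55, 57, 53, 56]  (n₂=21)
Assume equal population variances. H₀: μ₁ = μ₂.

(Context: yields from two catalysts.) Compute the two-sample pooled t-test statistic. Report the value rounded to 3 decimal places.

x̄₁=36.400, s₁=3.521, n₁=15
x̄₂=51.952, s₂=3.801, n₂=21
s_p² = [14·3.521² + 20·3.801²]/34 = 13.6045
SE = √(s_p²·(1/15+1/21)) = 1.2469
t = (36.400−51.952)/1.2469 = -12.4727
df = 34

test statistic = -12.473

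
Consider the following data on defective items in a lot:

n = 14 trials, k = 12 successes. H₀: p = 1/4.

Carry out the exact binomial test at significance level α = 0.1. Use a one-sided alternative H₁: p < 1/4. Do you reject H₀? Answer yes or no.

reject H₀: no

Exact binomial: n=14, k=12, p₀=1/4=0.2500
P(X≤12) from Σ C(n,i)·p₀^i·(1−p₀)^(n−i)
p-value (one-sided, H₁ less) = 1.00000
At α=0.1: p ≥ α → fail to reject H₀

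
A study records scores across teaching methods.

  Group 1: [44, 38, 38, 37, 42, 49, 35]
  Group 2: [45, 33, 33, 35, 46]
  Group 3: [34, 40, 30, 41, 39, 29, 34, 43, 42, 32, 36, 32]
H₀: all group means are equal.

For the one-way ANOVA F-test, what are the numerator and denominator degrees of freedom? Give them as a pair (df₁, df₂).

k = 3 groups, N = 24 total
df = (k−1, N−k) = (3−1, 24−3) = (2, 21)

degrees of freedom = [2, 21]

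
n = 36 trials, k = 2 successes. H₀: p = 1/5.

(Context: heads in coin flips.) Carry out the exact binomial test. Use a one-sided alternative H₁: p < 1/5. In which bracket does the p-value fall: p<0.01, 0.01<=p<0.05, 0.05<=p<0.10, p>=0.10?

Exact binomial: n=36, k=2, p₀=1/5=0.2000
P(X≤2) from Σ C(n,i)·p₀^i·(1−p₀)^(n−i)
p-value (one-sided, H₁ less) = 0.01602
→ bracket: 0.01<=p<0.05

p-value bracket: 0.01<=p<0.05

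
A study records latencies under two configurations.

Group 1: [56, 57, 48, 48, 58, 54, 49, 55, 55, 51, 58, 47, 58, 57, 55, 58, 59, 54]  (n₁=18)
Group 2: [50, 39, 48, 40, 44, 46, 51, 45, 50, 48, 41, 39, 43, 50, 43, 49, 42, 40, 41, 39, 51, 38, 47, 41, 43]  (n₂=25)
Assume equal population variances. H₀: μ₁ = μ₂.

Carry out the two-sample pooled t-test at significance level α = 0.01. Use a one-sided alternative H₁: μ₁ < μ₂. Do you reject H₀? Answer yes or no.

reject H₀: no

x̄₁=54.278, s₁=3.968, n₁=18
x̄₂=44.320, s₂=4.337, n₂=25
s_p² = [17·3.968² + 24·4.337²]/41 = 17.5378
SE = √(s_p²·(1/18+1/25)) = 1.2945
t = (54.278−44.320)/1.2945 = 7.6921
df = 41
p-value (one-sided, H₁ less) = 1.00000
At α=0.01: p ≥ α → fail to reject H₀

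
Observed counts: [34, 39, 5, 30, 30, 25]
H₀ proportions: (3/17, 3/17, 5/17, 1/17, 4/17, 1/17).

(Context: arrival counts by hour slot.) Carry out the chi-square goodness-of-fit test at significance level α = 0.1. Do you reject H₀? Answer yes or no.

n = 163; E_i = n·p_i = [28.76, 28.76, 47.94, 9.59, 38.35, 9.59]
χ² = (34−28.76)²/28.76 + (39−28.76)²/28.76 + (5−47.94)²/47.94 + (30−9.59)²/9.59 + (30−38.35)²/38.35 + (25−9.59)²/9.59 = 113.1022
df = 5
p-value (upper-tail) = 0.00000
At α=0.1: p < α → reject H₀

reject H₀: yes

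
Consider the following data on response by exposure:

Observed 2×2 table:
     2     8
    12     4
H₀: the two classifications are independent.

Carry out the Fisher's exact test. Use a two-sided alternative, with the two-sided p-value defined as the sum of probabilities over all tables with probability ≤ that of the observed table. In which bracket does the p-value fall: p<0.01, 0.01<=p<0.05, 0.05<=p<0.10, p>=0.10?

Margins: r₁=10, r₂=16, c₁=14, c₂=12, n=26
p_obs = C(10,2)·C(16,12)/C(26,14); sum pmf over tables with pmf ≤ p_obs
p-value (two-sided) = 0.01378
→ bracket: 0.01<=p<0.05

p-value bracket: 0.01<=p<0.05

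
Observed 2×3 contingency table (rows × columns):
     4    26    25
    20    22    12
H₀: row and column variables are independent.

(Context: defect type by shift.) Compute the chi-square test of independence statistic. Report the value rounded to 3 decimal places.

Row totals [55, 54], col totals [24, 48, 37], n=109
χ² = (4−12.11)²/12.11 + (26−24.22)²/24.22 + (25−18.67)²/18.67 + (20−11.89)²/11.89 + (22−23.78)²/23.78 + (12−18.33)²/18.33 = 15.5597
df = 2

test statistic = 15.560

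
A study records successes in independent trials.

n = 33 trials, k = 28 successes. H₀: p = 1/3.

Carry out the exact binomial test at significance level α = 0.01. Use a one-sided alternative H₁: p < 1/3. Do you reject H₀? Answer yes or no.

Exact binomial: n=33, k=28, p₀=1/3=0.3333
P(X≤28) from Σ C(n,i)·p₀^i·(1−p₀)^(n−i)
p-value (one-sided, H₁ less) = 1.00000
At α=0.01: p ≥ α → fail to reject H₀

reject H₀: no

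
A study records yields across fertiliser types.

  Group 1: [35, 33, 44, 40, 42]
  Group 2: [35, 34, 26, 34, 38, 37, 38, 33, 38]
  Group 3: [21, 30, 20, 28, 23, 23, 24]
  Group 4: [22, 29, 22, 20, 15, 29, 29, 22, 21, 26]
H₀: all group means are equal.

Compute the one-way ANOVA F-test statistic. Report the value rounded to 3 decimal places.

test statistic = 23.430

Group means [38.80, 34.78, 24.14, 23.50], grand mean 29.387
SSB = Σnᵢ(x̄ᵢ−x̄)² = 1243.642; SSW = ΣΣ(x−x̄ᵢ)² = 477.713
MSB = 1243.642/3 = 414.5474; MSW = 477.713/27 = 17.6931
F = MSB/MSW = 23.4299
df = (3, 27)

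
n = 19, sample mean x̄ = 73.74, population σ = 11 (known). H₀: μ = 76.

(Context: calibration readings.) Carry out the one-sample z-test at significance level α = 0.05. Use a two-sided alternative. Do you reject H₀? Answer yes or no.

SE = σ/√n = 11/√19 = 2.5236
z = (x̄−μ₀)/SE = (73.74−76)/2.5236 = -0.8956
p-value (two-sided) = 0.37049
At α=0.05: p ≥ α → fail to reject H₀

reject H₀: no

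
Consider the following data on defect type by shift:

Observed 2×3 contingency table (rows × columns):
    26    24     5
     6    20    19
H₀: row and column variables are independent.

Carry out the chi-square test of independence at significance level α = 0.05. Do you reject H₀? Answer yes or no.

reject H₀: yes

Row totals [55, 45], col totals [32, 44, 24], n=100
χ² = (26−17.60)²/17.60 + (24−24.20)²/24.20 + (5−13.20)²/13.20 + (6−14.40)²/14.40 + (20−19.80)²/19.80 + (19−10.80)²/10.80 = 20.2326
df = 2
p-value (upper-tail) = 0.00004
At α=0.05: p < α → reject H₀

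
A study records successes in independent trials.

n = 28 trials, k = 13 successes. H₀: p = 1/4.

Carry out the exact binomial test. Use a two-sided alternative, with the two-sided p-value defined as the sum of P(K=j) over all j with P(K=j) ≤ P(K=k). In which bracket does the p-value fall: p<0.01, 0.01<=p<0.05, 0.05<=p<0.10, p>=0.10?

Exact binomial: n=28, k=13, p₀=1/4=0.2500
P(X=j) = C(n,j)·p₀^j·(1−p₀)^(n−j); p = Σ P(X=j) over j with P(X=j) ≤ P(X=13)
p-value (two-sided) = 0.01452
→ bracket: 0.01<=p<0.05

p-value bracket: 0.01<=p<0.05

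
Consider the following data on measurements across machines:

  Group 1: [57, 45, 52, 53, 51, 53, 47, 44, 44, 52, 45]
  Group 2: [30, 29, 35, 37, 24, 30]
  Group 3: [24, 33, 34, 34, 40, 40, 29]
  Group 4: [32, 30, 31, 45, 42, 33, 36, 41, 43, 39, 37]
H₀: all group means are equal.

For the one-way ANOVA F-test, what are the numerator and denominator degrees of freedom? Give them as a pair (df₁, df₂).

degrees of freedom = [3, 31]

k = 4 groups, N = 35 total
df = (k−1, N−k) = (4−1, 35−4) = (3, 31)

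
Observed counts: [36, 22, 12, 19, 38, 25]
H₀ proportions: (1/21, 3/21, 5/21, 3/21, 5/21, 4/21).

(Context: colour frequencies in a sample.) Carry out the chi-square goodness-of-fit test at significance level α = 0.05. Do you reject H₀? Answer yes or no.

reject H₀: yes

n = 152; E_i = n·p_i = [7.24, 21.71, 36.19, 21.71, 36.19, 28.95]
χ² = (36−7.24)²/7.24 + (22−21.71)²/21.71 + (12−36.19)²/36.19 + (19−21.71)²/21.71 + (38−36.19)²/36.19 + (25−28.95)²/28.95 = 131.4332
df = 5
p-value (upper-tail) = 0.00000
At α=0.05: p < α → reject H₀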